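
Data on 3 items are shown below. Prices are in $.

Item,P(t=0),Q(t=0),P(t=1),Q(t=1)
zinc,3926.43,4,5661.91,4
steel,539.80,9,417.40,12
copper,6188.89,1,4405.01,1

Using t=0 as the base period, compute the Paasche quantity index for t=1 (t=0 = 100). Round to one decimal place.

Paasche quantity index uses current-period prices as weights.
ΣP(t=1)·Q(t=1) = 5661.91×4 + 417.40×12 + 4405.01×1 = 22647.64 + 5008.8 + 4405.01 = 32061.45
ΣP(t=1)·Q(t=0) = 5661.91×4 + 417.40×9 + 4405.01×1 = 22647.64 + 3756.6 + 4405.01 = 30809.25
Index = 32061.45 / 30809.25 × 100 = 104.0644

104.1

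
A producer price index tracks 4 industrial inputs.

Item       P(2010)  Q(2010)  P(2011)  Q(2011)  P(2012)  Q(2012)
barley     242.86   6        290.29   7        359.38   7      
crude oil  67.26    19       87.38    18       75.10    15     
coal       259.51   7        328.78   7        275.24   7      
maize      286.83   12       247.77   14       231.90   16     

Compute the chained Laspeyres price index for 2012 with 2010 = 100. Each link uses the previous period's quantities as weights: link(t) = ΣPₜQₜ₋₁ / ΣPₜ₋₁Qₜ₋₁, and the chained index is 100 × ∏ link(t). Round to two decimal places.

104.67

Link 2010→2011:
ΣP(2011)Q(2010) = 290.29×6 + 87.38×19 + 328.78×7 + 247.77×12 = 1741.74 + 1660.22 + 2301.46 + 2973.24 = 8676.66
ΣP(2010)Q(2010) = 242.86×6 + 67.26×19 + 259.51×7 + 286.83×12 = 1457.16 + 1277.94 + 1816.57 + 3441.96 = 7993.63
link = 8676.66/7993.63 = 1.085447
Link 2011→2012:
ΣP(2012)Q(2011) = 359.38×7 + 75.10×18 + 275.24×7 + 231.90×14 = 2515.66 + 1351.8 + 1926.68 + 3246.6 = 9040.74
ΣP(2011)Q(2011) = 290.29×7 + 87.38×18 + 328.78×7 + 247.77×14 = 2032.03 + 1572.84 + 2301.46 + 3468.78 = 9375.11
link = 9040.74/9375.11 = 0.964334
Chained index = 100 × 1.085447 × 0.964334 = 104.6734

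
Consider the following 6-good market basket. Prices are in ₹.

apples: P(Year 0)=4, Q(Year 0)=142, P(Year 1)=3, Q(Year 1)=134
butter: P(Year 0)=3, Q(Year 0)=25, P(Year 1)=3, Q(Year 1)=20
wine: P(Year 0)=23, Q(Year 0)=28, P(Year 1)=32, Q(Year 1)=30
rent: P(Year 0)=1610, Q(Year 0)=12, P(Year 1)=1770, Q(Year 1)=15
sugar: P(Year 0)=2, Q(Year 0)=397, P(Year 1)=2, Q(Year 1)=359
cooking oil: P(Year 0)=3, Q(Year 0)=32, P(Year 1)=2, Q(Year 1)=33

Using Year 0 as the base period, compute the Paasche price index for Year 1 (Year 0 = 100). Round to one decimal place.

Paasche price index uses current-period quantities as weights.
ΣP(Year 1)·Q(Year 1) = 3×134 + 3×20 + 32×30 + 1770×15 + 2×359 + 2×33 = 402 + 60 + 960 + 26550 + 718 + 66 = 28756
ΣP(Year 0)·Q(Year 1) = 4×134 + 3×20 + 23×30 + 1610×15 + 2×359 + 3×33 = 536 + 60 + 690 + 24150 + 718 + 99 = 26253
Index = 28756 / 26253 × 100 = 109.5341

109.5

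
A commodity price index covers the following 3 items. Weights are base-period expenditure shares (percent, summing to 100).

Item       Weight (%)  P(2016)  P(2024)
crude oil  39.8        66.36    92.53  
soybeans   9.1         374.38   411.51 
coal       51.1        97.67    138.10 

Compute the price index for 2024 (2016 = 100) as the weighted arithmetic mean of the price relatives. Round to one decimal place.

crude oil: 39.8 × (92.53/66.36) = 39.8 × 1.394364 = 55.4957
soybeans: 9.1 × (411.51/374.38) = 9.1 × 1.099177 = 10.0025
coal: 51.1 × (138.10/97.67) = 51.1 × 1.413945 = 72.2526
Index = Σ wᵢ·(p₁ᵢ/p₀ᵢ) = 55.4957 + 10.0025 + 72.2526 = 137.7508

137.8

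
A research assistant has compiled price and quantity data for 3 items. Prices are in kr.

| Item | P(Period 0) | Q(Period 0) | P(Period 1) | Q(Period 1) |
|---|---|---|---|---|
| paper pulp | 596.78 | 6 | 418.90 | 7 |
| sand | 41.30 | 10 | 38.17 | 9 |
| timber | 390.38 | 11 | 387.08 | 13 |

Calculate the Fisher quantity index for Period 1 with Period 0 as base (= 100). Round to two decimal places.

116.13

Laspeyres component (base-period weights):
ΣP(Period 0)Q(Period 1) = 596.78×7 + 41.30×9 + 390.38×13 = 4177.46 + 371.7 + 5074.94 = 9624.1
ΣP(Period 0)Q(Period 0) = 596.78×6 + 41.30×10 + 390.38×11 = 3580.68 + 413 + 4294.18 = 8287.86
L = 9624.1 / 8287.86 × 100 = 116.1229
Paasche component (current-period weights):
ΣP(Period 1)Q(Period 1) = 418.90×7 + 38.17×9 + 387.08×13 = 2932.3 + 343.53 + 5032.04 = 8307.87
ΣP(Period 1)Q(Period 0) = 418.90×6 + 38.17×10 + 387.08×11 = 2513.4 + 381.7 + 4257.88 = 7152.98
P = 8307.87 / 7152.98 × 100 = 116.1456
Fisher = √(L × P) = √(116.1229 × 116.1456) = 116.1342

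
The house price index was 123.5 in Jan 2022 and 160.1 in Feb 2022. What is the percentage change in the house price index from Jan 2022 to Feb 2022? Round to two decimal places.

29.64%

Change = (160.1 − 123.5) / 123.5 × 100
       = 36.6 / 123.5 × 100 = 29.6356%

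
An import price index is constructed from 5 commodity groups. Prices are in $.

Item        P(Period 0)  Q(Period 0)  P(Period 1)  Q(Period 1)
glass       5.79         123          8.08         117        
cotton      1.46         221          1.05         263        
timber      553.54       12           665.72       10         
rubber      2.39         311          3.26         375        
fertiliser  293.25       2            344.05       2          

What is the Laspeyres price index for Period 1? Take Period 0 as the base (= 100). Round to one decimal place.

121.2

Laspeyres price index uses base-period quantities as weights.
ΣP(Period 1)·Q(Period 0) = 8.08×123 + 1.05×221 + 665.72×12 + 3.26×311 + 344.05×2 = 993.84 + 232.05 + 7988.64 + 1013.86 + 688.1 = 10916.49
ΣP(Period 0)·Q(Period 0) = 5.79×123 + 1.46×221 + 553.54×12 + 2.39×311 + 293.25×2 = 712.17 + 322.66 + 6642.48 + 743.29 + 586.5 = 9007.1
Index = 10916.49 / 9007.1 × 100 = 121.1987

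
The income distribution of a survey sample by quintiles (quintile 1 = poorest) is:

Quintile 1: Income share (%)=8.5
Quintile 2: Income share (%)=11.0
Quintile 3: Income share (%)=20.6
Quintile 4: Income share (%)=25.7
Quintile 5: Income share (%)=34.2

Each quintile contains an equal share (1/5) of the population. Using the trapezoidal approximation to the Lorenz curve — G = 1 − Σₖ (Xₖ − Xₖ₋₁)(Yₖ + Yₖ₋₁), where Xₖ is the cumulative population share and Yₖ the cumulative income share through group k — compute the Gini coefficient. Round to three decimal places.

Cumulative income shares Yₖ: 0.0850, 0.1950, 0.4010, 0.6580, 1.0000
Σ (Xₖ−Xₖ₋₁)(Yₖ+Yₖ₋₁) = (1/5)(0.0850+0.0000) + (1/5)(0.1950+0.0850) + (1/5)(0.4010+0.1950) + (1/5)(0.6580+0.4010) + (1/5)(1.0000+0.6580)
  = 0.0170 + 0.0560 + 0.1192 + 0.2118 + 0.3316 = 0.7356
G = 1 − 0.7356 = 0.2644

0.264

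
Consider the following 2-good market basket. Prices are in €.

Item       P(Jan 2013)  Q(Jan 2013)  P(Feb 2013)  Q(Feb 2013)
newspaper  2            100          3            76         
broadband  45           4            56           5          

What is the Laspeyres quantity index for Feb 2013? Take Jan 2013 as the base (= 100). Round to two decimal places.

99.21

Laspeyres quantity index uses base-period prices as weights.
ΣP(Jan 2013)·Q(Feb 2013) = 2×76 + 45×5 = 152 + 225 = 377
ΣP(Jan 2013)·Q(Jan 2013) = 2×100 + 45×4 = 200 + 180 = 380
Index = 377 / 380 × 100 = 99.2105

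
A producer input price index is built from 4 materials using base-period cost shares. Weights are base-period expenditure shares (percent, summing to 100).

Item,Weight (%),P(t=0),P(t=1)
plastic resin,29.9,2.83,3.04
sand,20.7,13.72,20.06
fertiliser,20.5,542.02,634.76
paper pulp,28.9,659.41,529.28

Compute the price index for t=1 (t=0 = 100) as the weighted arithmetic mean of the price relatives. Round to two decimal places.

109.59

plastic resin: 29.9 × (3.04/2.83) = 29.9 × 1.074205 = 32.1187
sand: 20.7 × (20.06/13.72) = 20.7 × 1.462099 = 30.2655
fertiliser: 20.5 × (634.76/542.02) = 20.5 × 1.171101 = 24.0076
paper pulp: 28.9 × (529.28/659.41) = 28.9 × 0.802657 = 23.1968
Index = Σ wᵢ·(p₁ᵢ/p₀ᵢ) = 32.1187 + 30.2655 + 24.0076 + 23.1968 = 109.5885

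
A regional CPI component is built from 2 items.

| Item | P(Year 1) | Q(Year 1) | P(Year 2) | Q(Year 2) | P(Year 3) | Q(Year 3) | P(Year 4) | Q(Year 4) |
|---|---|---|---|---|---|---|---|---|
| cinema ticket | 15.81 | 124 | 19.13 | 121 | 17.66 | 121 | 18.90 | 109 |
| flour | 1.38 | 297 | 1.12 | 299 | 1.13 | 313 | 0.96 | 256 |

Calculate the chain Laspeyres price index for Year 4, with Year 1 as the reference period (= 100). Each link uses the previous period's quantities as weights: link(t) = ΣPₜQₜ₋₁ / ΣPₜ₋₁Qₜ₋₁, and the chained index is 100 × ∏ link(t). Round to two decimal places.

Link Year 1→Year 2:
ΣP(Year 2)Q(Year 1) = 19.13×124 + 1.12×297 = 2372.12 + 332.64 = 2704.76
ΣP(Year 1)Q(Year 1) = 15.81×124 + 1.38×297 = 1960.44 + 409.86 = 2370.3
link = 2704.76/2370.3 = 1.141105
Link Year 2→Year 3:
ΣP(Year 3)Q(Year 2) = 17.66×121 + 1.13×299 = 2136.86 + 337.87 = 2474.73
ΣP(Year 2)Q(Year 2) = 19.13×121 + 1.12×299 = 2314.73 + 334.88 = 2649.61
link = 2474.73/2649.61 = 0.933998
Link Year 3→Year 4:
ΣP(Year 4)Q(Year 3) = 18.90×121 + 0.96×313 = 2286.9 + 300.48 = 2587.38
ΣP(Year 3)Q(Year 3) = 17.66×121 + 1.13×313 = 2136.86 + 353.69 = 2490.55
link = 2587.38/2490.55 = 1.038879
Chained index = 100 × 1.141105 × 0.933998 × 1.038879 = 110.7226

110.72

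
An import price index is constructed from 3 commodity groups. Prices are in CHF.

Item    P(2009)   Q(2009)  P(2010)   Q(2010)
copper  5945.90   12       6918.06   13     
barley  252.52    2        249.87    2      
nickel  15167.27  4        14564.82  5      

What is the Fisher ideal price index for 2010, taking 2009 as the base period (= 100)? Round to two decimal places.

106.62

Laspeyres component (base-period weights):
ΣP(2010)Q(2009) = 6918.06×12 + 249.87×2 + 14564.82×4 = 83016.72 + 499.74 + 58259.28 = 141775.74
ΣP(2009)Q(2009) = 5945.90×12 + 252.52×2 + 15167.27×4 = 71350.8 + 505.04 + 60669.08 = 132524.92
L = 141775.74 / 132524.92 × 100 = 106.9804
Paasche component (current-period weights):
ΣP(2010)Q(2010) = 6918.06×13 + 249.87×2 + 14564.82×5 = 89934.78 + 499.74 + 72824.1 = 163258.62
ΣP(2009)Q(2010) = 5945.90×13 + 252.52×2 + 15167.27×5 = 77296.7 + 505.04 + 75836.35 = 153638.09
P = 163258.62 / 153638.09 × 100 = 106.2618
Fisher = √(L × P) = √(106.9804 × 106.2618) = 106.6205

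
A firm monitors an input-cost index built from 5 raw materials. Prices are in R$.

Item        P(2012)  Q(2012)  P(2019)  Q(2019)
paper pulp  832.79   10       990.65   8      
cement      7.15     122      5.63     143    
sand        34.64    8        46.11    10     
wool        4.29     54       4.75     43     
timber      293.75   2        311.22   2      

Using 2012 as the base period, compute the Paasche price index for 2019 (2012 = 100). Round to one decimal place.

113.8

Paasche price index uses current-period quantities as weights.
ΣP(2019)·Q(2019) = 990.65×8 + 5.63×143 + 46.11×10 + 4.75×43 + 311.22×2 = 7925.2 + 805.09 + 461.1 + 204.25 + 622.44 = 10018.08
ΣP(2012)·Q(2019) = 832.79×8 + 7.15×143 + 34.64×10 + 4.29×43 + 293.75×2 = 6662.32 + 1022.45 + 346.4 + 184.47 + 587.5 = 8803.14
Index = 10018.08 / 8803.14 × 100 = 113.8012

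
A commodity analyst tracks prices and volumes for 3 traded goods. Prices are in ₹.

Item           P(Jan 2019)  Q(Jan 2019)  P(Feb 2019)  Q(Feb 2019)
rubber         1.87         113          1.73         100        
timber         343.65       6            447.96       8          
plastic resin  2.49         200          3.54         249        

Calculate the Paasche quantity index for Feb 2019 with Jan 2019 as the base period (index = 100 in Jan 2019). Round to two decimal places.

129.15

Paasche quantity index uses current-period prices as weights.
ΣP(Feb 2019)·Q(Feb 2019) = 1.73×100 + 447.96×8 + 3.54×249 = 173 + 3583.68 + 881.46 = 4638.14
ΣP(Feb 2019)·Q(Jan 2019) = 1.73×113 + 447.96×6 + 3.54×200 = 195.49 + 2687.76 + 708 = 3591.25
Index = 4638.14 / 3591.25 × 100 = 129.1511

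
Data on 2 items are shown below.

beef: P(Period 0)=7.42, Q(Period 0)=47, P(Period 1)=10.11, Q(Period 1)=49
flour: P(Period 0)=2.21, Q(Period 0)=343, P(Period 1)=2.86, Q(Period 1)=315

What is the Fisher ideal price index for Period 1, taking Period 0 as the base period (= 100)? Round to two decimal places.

Laspeyres component (base-period weights):
ΣP(Period 1)Q(Period 0) = 10.11×47 + 2.86×343 = 475.17 + 980.98 = 1456.15
ΣP(Period 0)Q(Period 0) = 7.42×47 + 2.21×343 = 348.74 + 758.03 = 1106.77
L = 1456.15 / 1106.77 × 100 = 131.5675
Paasche component (current-period weights):
ΣP(Period 1)Q(Period 1) = 10.11×49 + 2.86×315 = 495.39 + 900.9 = 1396.29
ΣP(Period 0)Q(Period 1) = 7.42×49 + 2.21×315 = 363.58 + 696.15 = 1059.73
P = 1396.29 / 1059.73 × 100 = 131.7590
Fisher = √(L × P) = √(131.5675 × 131.7590) = 131.6632

131.66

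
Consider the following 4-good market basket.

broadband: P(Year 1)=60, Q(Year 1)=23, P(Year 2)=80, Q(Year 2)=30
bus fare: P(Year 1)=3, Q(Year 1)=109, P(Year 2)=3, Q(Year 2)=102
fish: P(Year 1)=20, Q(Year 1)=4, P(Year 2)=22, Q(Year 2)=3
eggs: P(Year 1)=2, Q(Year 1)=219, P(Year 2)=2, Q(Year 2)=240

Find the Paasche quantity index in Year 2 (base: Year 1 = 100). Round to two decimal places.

Paasche quantity index uses current-period prices as weights.
ΣP(Year 2)·Q(Year 2) = 80×30 + 3×102 + 22×3 + 2×240 = 2400 + 306 + 66 + 480 = 3252
ΣP(Year 2)·Q(Year 1) = 80×23 + 3×109 + 22×4 + 2×219 = 1840 + 327 + 88 + 438 = 2693
Index = 3252 / 2693 × 100 = 120.7575

120.76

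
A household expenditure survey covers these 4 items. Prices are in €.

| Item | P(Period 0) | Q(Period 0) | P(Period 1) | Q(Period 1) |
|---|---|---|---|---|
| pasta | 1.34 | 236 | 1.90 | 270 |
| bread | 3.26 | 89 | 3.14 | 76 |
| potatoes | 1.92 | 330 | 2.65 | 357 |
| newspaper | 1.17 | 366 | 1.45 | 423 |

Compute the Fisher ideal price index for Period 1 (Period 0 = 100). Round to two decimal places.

128.49

Laspeyres component (base-period weights):
ΣP(Period 1)Q(Period 0) = 1.90×236 + 3.14×89 + 2.65×330 + 1.45×366 = 448.4 + 279.46 + 874.5 + 530.7 = 2133.06
ΣP(Period 0)Q(Period 0) = 1.34×236 + 3.26×89 + 1.92×330 + 1.17×366 = 316.24 + 290.14 + 633.6 + 428.22 = 1668.2
L = 2133.06 / 1668.2 × 100 = 127.8660
Paasche component (current-period weights):
ΣP(Period 1)Q(Period 1) = 1.90×270 + 3.14×76 + 2.65×357 + 1.45×423 = 513 + 238.64 + 946.05 + 613.35 = 2311.04
ΣP(Period 0)Q(Period 1) = 1.34×270 + 3.26×76 + 1.92×357 + 1.17×423 = 361.8 + 247.76 + 685.44 + 494.91 = 1789.91
P = 2311.04 / 1789.91 × 100 = 129.1149
Fisher = √(L × P) = √(127.8660 × 129.1149) = 128.4889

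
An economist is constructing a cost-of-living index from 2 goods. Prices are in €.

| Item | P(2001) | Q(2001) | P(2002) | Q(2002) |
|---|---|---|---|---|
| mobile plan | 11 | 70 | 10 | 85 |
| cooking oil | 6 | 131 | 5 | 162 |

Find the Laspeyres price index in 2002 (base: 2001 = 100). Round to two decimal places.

87.08

Laspeyres price index uses base-period quantities as weights.
ΣP(2002)·Q(2001) = 10×70 + 5×131 = 700 + 655 = 1355
ΣP(2001)·Q(2001) = 11×70 + 6×131 = 770 + 786 = 1556
Index = 1355 / 1556 × 100 = 87.0823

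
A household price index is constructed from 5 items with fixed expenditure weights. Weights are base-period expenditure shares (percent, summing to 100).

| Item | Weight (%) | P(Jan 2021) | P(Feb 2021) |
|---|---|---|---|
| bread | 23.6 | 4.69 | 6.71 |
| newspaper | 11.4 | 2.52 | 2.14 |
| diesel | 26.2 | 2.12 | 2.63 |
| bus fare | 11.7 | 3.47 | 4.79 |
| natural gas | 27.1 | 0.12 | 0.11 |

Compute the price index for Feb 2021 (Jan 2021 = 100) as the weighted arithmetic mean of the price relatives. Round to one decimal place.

bread: 23.6 × (6.71/4.69) = 23.6 × 1.430704 = 33.7646
newspaper: 11.4 × (2.14/2.52) = 11.4 × 0.849206 = 9.6810
diesel: 26.2 × (2.63/2.12) = 26.2 × 1.240566 = 32.5028
bus fare: 11.7 × (4.79/3.47) = 11.7 × 1.380403 = 16.1507
natural gas: 27.1 × (0.11/0.12) = 27.1 × 0.916667 = 24.8417
Index = Σ wᵢ·(p₁ᵢ/p₀ᵢ) = 33.7646 + 9.6810 + 32.5028 + 16.1507 + 24.8417 = 116.9408

116.9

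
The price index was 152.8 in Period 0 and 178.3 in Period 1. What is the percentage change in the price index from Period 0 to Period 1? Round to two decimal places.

Change = (178.3 − 152.8) / 152.8 × 100
       = 25.5 / 152.8 × 100 = 16.6885%

16.69%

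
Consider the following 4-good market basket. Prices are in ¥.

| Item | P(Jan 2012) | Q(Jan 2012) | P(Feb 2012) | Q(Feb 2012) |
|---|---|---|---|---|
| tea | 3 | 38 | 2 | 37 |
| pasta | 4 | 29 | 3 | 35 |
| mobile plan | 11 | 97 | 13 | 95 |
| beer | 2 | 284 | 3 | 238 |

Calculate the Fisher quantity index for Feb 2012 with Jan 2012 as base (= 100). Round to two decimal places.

94.25

Laspeyres component (base-period weights):
ΣP(Jan 2012)Q(Feb 2012) = 3×37 + 4×35 + 11×95 + 2×238 = 111 + 140 + 1045 + 476 = 1772
ΣP(Jan 2012)Q(Jan 2012) = 3×38 + 4×29 + 11×97 + 2×284 = 114 + 116 + 1067 + 568 = 1865
L = 1772 / 1865 × 100 = 95.0134
Paasche component (current-period weights):
ΣP(Feb 2012)Q(Feb 2012) = 2×37 + 3×35 + 13×95 + 3×238 = 74 + 105 + 1235 + 714 = 2128
ΣP(Feb 2012)Q(Jan 2012) = 2×38 + 3×29 + 13×97 + 3×284 = 76 + 87 + 1261 + 852 = 2276
P = 2128 / 2276 × 100 = 93.4974
Fisher = √(L × P) = √(95.0134 × 93.4974) = 94.2523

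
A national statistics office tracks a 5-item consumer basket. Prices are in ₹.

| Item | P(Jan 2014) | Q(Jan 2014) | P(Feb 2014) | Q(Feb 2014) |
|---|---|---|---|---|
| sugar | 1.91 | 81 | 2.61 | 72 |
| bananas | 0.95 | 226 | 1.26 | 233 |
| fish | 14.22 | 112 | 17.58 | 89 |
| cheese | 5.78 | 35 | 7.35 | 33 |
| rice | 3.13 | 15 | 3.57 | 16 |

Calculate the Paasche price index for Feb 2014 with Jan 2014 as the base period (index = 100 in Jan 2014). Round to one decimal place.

Paasche price index uses current-period quantities as weights.
ΣP(Feb 2014)·Q(Feb 2014) = 2.61×72 + 1.26×233 + 17.58×89 + 7.35×33 + 3.57×16 = 187.92 + 293.58 + 1564.62 + 242.55 + 57.12 = 2345.79
ΣP(Jan 2014)·Q(Feb 2014) = 1.91×72 + 0.95×233 + 14.22×89 + 5.78×33 + 3.13×16 = 137.52 + 221.35 + 1265.58 + 190.74 + 50.08 = 1865.27
Index = 2345.79 / 1865.27 × 100 = 125.7614

125.8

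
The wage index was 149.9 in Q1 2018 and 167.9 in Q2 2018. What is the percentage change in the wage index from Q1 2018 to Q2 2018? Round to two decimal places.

12.01%

Change = (167.9 − 149.9) / 149.9 × 100
       = 18.0 / 149.9 × 100 = 12.0080%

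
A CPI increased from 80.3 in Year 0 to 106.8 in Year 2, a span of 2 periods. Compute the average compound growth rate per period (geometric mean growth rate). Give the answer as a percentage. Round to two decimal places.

15.33%

Growth factor = (106.8/80.3)^(1/2) = (1.330012)^(1/2) = 1.153262
Growth rate = 1.153262 − 1 = 0.153262 = 15.3262%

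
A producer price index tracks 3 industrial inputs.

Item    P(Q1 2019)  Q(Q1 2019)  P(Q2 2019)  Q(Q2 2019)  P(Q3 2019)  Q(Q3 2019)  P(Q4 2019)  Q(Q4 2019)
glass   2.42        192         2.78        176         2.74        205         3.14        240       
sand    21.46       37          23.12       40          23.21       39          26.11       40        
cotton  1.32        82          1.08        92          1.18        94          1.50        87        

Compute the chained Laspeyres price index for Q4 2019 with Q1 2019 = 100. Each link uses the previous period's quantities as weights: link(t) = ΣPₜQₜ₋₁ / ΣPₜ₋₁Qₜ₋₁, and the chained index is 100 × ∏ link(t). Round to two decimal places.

124.01

Link Q1 2019→Q2 2019:
ΣP(Q2 2019)Q(Q1 2019) = 2.78×192 + 23.12×37 + 1.08×82 = 533.76 + 855.44 + 88.56 = 1477.76
ΣP(Q1 2019)Q(Q1 2019) = 2.42×192 + 21.46×37 + 1.32×82 = 464.64 + 794.02 + 108.24 = 1366.9
link = 1477.76/1366.9 = 1.081103
Link Q2 2019→Q3 2019:
ΣP(Q3 2019)Q(Q2 2019) = 2.74×176 + 23.21×40 + 1.18×92 = 482.24 + 928.4 + 108.56 = 1519.2
ΣP(Q2 2019)Q(Q2 2019) = 2.78×176 + 23.12×40 + 1.08×92 = 489.28 + 924.8 + 99.36 = 1513.44
link = 1519.2/1513.44 = 1.003806
Link Q3 2019→Q4 2019:
ΣP(Q4 2019)Q(Q3 2019) = 3.14×205 + 26.11×39 + 1.50×94 = 643.7 + 1018.29 + 141 = 1802.99
ΣP(Q3 2019)Q(Q3 2019) = 2.74×205 + 23.21×39 + 1.18×94 = 561.7 + 905.19 + 110.92 = 1577.81
link = 1802.99/1577.81 = 1.142717
Chained index = 100 × 1.081103 × 1.003806 × 1.142717 = 124.0097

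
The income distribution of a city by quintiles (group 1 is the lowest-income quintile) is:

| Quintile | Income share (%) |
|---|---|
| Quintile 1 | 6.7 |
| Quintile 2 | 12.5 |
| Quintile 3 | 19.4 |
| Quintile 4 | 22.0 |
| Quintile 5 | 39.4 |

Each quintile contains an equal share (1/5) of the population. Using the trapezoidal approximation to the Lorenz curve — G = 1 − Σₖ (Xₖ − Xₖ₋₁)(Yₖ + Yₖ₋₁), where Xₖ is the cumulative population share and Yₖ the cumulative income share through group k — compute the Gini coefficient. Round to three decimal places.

Cumulative income shares Yₖ: 0.0670, 0.1920, 0.3860, 0.6060, 1.0000
Σ (Xₖ−Xₖ₋₁)(Yₖ+Yₖ₋₁) = (1/5)(0.0670+0.0000) + (1/5)(0.1920+0.0670) + (1/5)(0.3860+0.1920) + (1/5)(0.6060+0.3860) + (1/5)(1.0000+0.6060)
  = 0.0134 + 0.0518 + 0.1156 + 0.1984 + 0.3212 = 0.7004
G = 1 − 0.7004 = 0.2996

0.300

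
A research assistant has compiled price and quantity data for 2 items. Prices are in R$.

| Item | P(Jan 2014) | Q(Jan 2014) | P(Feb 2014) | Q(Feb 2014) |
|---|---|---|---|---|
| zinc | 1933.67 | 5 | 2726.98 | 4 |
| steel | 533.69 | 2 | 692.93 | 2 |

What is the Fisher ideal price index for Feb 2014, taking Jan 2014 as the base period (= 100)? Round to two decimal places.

Laspeyres component (base-period weights):
ΣP(Feb 2014)Q(Jan 2014) = 2726.98×5 + 692.93×2 = 13634.9 + 1385.86 = 15020.76
ΣP(Jan 2014)Q(Jan 2014) = 1933.67×5 + 533.69×2 = 9668.35 + 1067.38 = 10735.73
L = 15020.76 / 10735.73 × 100 = 139.9137
Paasche component (current-period weights):
ΣP(Feb 2014)Q(Feb 2014) = 2726.98×4 + 692.93×2 = 10907.92 + 1385.86 = 12293.78
ΣP(Jan 2014)Q(Feb 2014) = 1933.67×4 + 533.69×2 = 7734.68 + 1067.38 = 8802.06
P = 12293.78 / 8802.06 × 100 = 139.6694
Fisher = √(L × P) = √(139.9137 × 139.6694) = 139.7915

139.79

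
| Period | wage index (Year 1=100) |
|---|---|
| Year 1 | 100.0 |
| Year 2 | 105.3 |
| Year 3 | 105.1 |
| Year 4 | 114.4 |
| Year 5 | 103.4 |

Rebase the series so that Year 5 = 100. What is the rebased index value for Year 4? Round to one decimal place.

Rebased(Year 4) = 114.4 / 103.4 × 100 = 110.6383

110.6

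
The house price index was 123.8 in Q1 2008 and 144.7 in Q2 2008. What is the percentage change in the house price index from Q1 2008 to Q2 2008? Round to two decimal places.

16.88%

Change = (144.7 − 123.8) / 123.8 × 100
       = 20.9 / 123.8 × 100 = 16.8821%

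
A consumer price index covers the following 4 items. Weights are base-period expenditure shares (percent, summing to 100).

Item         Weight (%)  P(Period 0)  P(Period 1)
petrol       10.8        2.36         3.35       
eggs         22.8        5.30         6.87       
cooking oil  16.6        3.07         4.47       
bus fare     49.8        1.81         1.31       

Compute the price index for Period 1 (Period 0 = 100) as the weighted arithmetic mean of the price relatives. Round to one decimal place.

petrol: 10.8 × (3.35/2.36) = 10.8 × 1.419492 = 15.3305
eggs: 22.8 × (6.87/5.30) = 22.8 × 1.296226 = 29.5540
cooking oil: 16.6 × (4.47/3.07) = 16.6 × 1.456026 = 24.1700
bus fare: 49.8 × (1.31/1.81) = 49.8 × 0.723757 = 36.0431
Index = Σ wᵢ·(p₁ᵢ/p₀ᵢ) = 15.3305 + 29.5540 + 24.1700 + 36.0431 = 105.0976

105.1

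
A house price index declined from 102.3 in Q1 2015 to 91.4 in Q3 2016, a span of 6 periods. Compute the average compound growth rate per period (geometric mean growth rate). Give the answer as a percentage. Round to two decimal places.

Growth factor = (91.4/102.3)^(1/6) = (0.893451)^(1/6) = 0.981398
Growth rate = 0.981398 − 1 = -0.018602 = -1.8602%

-1.86%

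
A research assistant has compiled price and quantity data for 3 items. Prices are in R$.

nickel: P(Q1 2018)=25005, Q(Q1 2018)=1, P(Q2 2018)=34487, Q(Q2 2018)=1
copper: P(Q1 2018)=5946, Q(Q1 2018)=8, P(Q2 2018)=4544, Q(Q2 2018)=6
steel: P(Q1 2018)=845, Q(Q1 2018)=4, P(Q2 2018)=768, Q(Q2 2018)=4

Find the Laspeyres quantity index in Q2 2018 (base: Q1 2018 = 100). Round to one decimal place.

Laspeyres quantity index uses base-period prices as weights.
ΣP(Q1 2018)·Q(Q2 2018) = 25005×1 + 5946×6 + 845×4 = 25005 + 35676 + 3380 = 64061
ΣP(Q1 2018)·Q(Q1 2018) = 25005×1 + 5946×8 + 845×4 = 25005 + 47568 + 3380 = 75953
Index = 64061 / 75953 × 100 = 84.3429

84.3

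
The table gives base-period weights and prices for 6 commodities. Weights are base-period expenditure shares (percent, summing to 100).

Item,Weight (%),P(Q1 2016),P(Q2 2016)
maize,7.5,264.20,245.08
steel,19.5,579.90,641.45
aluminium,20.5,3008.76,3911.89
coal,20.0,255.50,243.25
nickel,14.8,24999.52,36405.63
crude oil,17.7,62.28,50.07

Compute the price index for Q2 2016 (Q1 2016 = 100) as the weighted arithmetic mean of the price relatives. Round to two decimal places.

maize: 7.5 × (245.08/264.20) = 7.5 × 0.927631 = 6.9572
steel: 19.5 × (641.45/579.90) = 19.5 × 1.106139 = 21.5697
aluminium: 20.5 × (3911.89/3008.76) = 20.5 × 1.300167 = 26.6534
coal: 20.0 × (243.25/255.50) = 20.0 × 0.952055 = 19.0411
nickel: 14.8 × (36405.63/24999.52) = 14.8 × 1.456253 = 21.5525
crude oil: 17.7 × (50.07/62.28) = 17.7 × 0.803950 = 14.2299
Index = Σ wᵢ·(p₁ᵢ/p₀ᵢ) = 6.9572 + 21.5697 + 26.6534 + 19.0411 + 21.5525 + 14.2299 = 110.0039

110.00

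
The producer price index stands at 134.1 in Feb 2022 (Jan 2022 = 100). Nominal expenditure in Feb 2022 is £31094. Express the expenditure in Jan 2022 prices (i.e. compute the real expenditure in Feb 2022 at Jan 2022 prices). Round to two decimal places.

Real = Nominal ÷ (Index/100) = 31094 ÷ (134.1/100)
     = 31094 ÷ 1.341 = 23187.1738

23187.17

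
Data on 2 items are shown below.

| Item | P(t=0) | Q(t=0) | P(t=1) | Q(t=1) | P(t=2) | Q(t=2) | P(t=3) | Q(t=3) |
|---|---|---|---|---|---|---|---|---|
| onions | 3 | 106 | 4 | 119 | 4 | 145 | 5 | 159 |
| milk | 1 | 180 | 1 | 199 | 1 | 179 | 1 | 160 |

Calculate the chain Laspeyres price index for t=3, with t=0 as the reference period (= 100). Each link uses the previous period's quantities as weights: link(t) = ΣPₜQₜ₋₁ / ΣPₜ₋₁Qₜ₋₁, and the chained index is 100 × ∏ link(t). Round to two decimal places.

144.46

Link t=0→t=1:
ΣP(t=1)Q(t=0) = 4×106 + 1×180 = 424 + 180 = 604
ΣP(t=0)Q(t=0) = 3×106 + 1×180 = 318 + 180 = 498
link = 604/498 = 1.212851
Link t=1→t=2:
ΣP(t=2)Q(t=1) = 4×119 + 1×199 = 476 + 199 = 675
ΣP(t=1)Q(t=1) = 4×119 + 1×199 = 476 + 199 = 675
link = 675/675 = 1.000000
Link t=2→t=3:
ΣP(t=3)Q(t=2) = 5×145 + 1×179 = 725 + 179 = 904
ΣP(t=2)Q(t=2) = 4×145 + 1×179 = 580 + 179 = 759
link = 904/759 = 1.191041
Chained index = 100 × 1.212851 × 1.000000 × 1.191041 = 144.4556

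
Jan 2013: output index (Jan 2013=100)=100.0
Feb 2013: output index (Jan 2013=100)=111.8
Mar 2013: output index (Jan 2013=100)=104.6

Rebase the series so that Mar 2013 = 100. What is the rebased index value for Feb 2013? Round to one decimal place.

Rebased(Feb 2013) = 111.8 / 104.6 × 100 = 106.8834

106.9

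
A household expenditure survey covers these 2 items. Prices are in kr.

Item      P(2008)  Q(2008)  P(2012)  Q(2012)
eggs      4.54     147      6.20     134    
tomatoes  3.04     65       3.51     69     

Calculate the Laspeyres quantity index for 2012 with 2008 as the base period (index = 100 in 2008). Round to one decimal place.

94.6

Laspeyres quantity index uses base-period prices as weights.
ΣP(2008)·Q(2012) = 4.54×134 + 3.04×69 = 608.36 + 209.76 = 818.12
ΣP(2008)·Q(2008) = 4.54×147 + 3.04×65 = 667.38 + 197.6 = 864.98
Index = 818.12 / 864.98 × 100 = 94.5825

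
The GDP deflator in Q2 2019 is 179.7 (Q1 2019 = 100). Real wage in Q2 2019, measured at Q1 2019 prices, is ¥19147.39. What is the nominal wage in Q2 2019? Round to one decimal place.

Nominal = Real × (Index/100) = 19147.39 × (179.7/100)
        = 19147.39 × 1.797 = 34407.8598

34407.9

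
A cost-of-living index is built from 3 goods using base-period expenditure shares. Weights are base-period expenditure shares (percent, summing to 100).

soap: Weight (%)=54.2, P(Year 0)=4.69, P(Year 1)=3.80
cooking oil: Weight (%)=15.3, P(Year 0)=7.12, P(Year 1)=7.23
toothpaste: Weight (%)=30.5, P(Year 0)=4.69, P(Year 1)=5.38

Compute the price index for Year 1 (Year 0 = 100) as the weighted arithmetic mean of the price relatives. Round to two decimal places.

94.44

soap: 54.2 × (3.80/4.69) = 54.2 × 0.810235 = 43.9147
cooking oil: 15.3 × (7.23/7.12) = 15.3 × 1.015449 = 15.5364
toothpaste: 30.5 × (5.38/4.69) = 30.5 × 1.147122 = 34.9872
Index = Σ wᵢ·(p₁ᵢ/p₀ᵢ) = 43.9147 + 15.5364 + 34.9872 = 94.4383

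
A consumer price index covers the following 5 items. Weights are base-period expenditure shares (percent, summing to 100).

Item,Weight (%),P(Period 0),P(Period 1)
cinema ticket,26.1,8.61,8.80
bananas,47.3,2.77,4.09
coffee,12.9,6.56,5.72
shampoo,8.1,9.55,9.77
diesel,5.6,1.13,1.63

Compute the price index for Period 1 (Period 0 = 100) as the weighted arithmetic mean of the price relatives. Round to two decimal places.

124.13

cinema ticket: 26.1 × (8.80/8.61) = 26.1 × 1.022067 = 26.6760
bananas: 47.3 × (4.09/2.77) = 47.3 × 1.476534 = 69.8401
coffee: 12.9 × (5.72/6.56) = 12.9 × 0.871951 = 11.2482
shampoo: 8.1 × (9.77/9.55) = 8.1 × 1.023037 = 8.2866
diesel: 5.6 × (1.63/1.13) = 5.6 × 1.442478 = 8.0779
Index = Σ wᵢ·(p₁ᵢ/p₀ᵢ) = 26.6760 + 69.8401 + 11.2482 + 8.2866 + 8.0779 = 124.1287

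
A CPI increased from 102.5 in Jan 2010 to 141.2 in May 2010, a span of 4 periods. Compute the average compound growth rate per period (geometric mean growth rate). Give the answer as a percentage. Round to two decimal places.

Growth factor = (141.2/102.5)^(1/4) = (1.377561)^(1/4) = 1.083372
Growth rate = 1.083372 − 1 = 0.083372 = 8.3372%

8.34%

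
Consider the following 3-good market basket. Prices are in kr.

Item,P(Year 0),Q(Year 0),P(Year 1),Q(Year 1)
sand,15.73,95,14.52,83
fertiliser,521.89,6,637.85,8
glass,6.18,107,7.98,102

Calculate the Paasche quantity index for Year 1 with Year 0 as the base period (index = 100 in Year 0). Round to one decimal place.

117.5

Paasche quantity index uses current-period prices as weights.
ΣP(Year 1)·Q(Year 1) = 14.52×83 + 637.85×8 + 7.98×102 = 1205.16 + 5102.8 + 813.96 = 7121.92
ΣP(Year 1)·Q(Year 0) = 14.52×95 + 637.85×6 + 7.98×107 = 1379.4 + 3827.1 + 853.86 = 6060.36
Index = 7121.92 / 6060.36 × 100 = 117.5165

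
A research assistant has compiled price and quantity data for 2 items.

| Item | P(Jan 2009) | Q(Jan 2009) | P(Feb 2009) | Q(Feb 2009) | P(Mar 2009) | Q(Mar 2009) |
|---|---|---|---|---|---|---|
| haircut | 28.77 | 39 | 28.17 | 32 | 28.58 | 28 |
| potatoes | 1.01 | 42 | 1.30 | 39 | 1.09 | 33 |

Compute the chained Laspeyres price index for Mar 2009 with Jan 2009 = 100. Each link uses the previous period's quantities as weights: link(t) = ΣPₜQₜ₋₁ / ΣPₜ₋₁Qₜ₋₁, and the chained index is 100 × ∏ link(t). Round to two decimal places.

Link Jan 2009→Feb 2009:
ΣP(Feb 2009)Q(Jan 2009) = 28.17×39 + 1.30×42 = 1098.63 + 54.6 = 1153.23
ΣP(Jan 2009)Q(Jan 2009) = 28.77×39 + 1.01×42 = 1122.03 + 42.42 = 1164.45
link = 1153.23/1164.45 = 0.990365
Link Feb 2009→Mar 2009:
ΣP(Mar 2009)Q(Feb 2009) = 28.58×32 + 1.09×39 = 914.56 + 42.51 = 957.07
ΣP(Feb 2009)Q(Feb 2009) = 28.17×32 + 1.30×39 = 901.44 + 50.7 = 952.14
link = 957.07/952.14 = 1.005178
Chained index = 100 × 0.990365 × 1.005178 = 99.5492

99.55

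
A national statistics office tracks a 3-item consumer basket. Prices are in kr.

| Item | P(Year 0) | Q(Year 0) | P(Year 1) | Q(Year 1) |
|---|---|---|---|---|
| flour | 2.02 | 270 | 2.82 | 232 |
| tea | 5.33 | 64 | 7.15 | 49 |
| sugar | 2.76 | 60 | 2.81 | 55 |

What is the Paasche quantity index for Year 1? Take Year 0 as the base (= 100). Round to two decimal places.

83.54

Paasche quantity index uses current-period prices as weights.
ΣP(Year 1)·Q(Year 1) = 2.82×232 + 7.15×49 + 2.81×55 = 654.24 + 350.35 + 154.55 = 1159.14
ΣP(Year 1)·Q(Year 0) = 2.82×270 + 7.15×64 + 2.81×60 = 761.4 + 457.6 + 168.6 = 1387.6
Index = 1159.14 / 1387.6 × 100 = 83.5356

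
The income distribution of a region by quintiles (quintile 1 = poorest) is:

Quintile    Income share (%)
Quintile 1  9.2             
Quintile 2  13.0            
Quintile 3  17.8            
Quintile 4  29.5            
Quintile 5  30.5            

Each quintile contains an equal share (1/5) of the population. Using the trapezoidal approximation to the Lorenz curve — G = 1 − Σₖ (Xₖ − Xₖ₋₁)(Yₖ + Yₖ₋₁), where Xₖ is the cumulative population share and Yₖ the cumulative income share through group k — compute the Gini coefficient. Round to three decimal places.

0.236

Cumulative income shares Yₖ: 0.0920, 0.2220, 0.4000, 0.6950, 1.0000
Σ (Xₖ−Xₖ₋₁)(Yₖ+Yₖ₋₁) = (1/5)(0.0920+0.0000) + (1/5)(0.2220+0.0920) + (1/5)(0.4000+0.2220) + (1/5)(0.6950+0.4000) + (1/5)(1.0000+0.6950)
  = 0.0184 + 0.0628 + 0.1244 + 0.2190 + 0.3390 = 0.7636
G = 1 − 0.7636 = 0.2364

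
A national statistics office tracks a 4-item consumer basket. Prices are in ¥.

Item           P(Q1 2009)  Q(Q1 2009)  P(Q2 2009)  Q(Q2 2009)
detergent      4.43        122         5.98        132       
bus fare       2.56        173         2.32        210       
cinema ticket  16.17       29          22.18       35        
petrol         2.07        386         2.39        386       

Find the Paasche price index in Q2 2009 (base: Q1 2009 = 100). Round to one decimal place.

119.6

Paasche price index uses current-period quantities as weights.
ΣP(Q2 2009)·Q(Q2 2009) = 5.98×132 + 2.32×210 + 22.18×35 + 2.39×386 = 789.36 + 487.2 + 776.3 + 922.54 = 2975.4
ΣP(Q1 2009)·Q(Q2 2009) = 4.43×132 + 2.56×210 + 16.17×35 + 2.07×386 = 584.76 + 537.6 + 565.95 + 799.02 = 2487.33
Index = 2975.4 / 2487.33 × 100 = 119.6222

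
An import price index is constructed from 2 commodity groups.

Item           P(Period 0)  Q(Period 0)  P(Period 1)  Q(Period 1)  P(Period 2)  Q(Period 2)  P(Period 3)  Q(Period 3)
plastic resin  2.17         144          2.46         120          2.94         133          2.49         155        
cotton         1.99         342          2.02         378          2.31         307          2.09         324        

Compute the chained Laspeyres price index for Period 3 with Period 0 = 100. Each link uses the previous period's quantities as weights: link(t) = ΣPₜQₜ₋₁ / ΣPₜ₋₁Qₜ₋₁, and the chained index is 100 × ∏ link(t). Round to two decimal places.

107.75

Link Period 0→Period 1:
ΣP(Period 1)Q(Period 0) = 2.46×144 + 2.02×342 = 354.24 + 690.84 = 1045.08
ΣP(Period 0)Q(Period 0) = 2.17×144 + 1.99×342 = 312.48 + 680.58 = 993.06
link = 1045.08/993.06 = 1.052384
Link Period 1→Period 2:
ΣP(Period 2)Q(Period 1) = 2.94×120 + 2.31×378 = 352.8 + 873.18 = 1225.98
ΣP(Period 1)Q(Period 1) = 2.46×120 + 2.02×378 = 295.2 + 763.56 = 1058.76
link = 1225.98/1058.76 = 1.157939
Link Period 2→Period 3:
ΣP(Period 3)Q(Period 2) = 2.49×133 + 2.09×307 = 331.17 + 641.63 = 972.8
ΣP(Period 2)Q(Period 2) = 2.94×133 + 2.31×307 = 391.02 + 709.17 = 1100.19
link = 972.8/1100.19 = 0.884211
Chained index = 100 × 1.052384 × 1.157939 × 0.884211 = 107.7496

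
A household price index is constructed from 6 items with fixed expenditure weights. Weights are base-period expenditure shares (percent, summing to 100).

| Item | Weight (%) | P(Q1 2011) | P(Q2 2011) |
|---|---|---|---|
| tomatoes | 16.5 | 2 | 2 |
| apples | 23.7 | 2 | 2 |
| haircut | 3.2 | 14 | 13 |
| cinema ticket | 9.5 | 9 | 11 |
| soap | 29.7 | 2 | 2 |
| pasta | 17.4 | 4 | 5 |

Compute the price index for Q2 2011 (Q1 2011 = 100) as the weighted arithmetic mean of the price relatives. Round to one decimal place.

tomatoes: 16.5 × (2/2) = 16.5 × 1.000000 = 16.5000
apples: 23.7 × (2/2) = 23.7 × 1.000000 = 23.7000
haircut: 3.2 × (13/14) = 3.2 × 0.928571 = 2.9714
cinema ticket: 9.5 × (11/9) = 9.5 × 1.222222 = 11.6111
soap: 29.7 × (2/2) = 29.7 × 1.000000 = 29.7000
pasta: 17.4 × (5/4) = 17.4 × 1.250000 = 21.7500
Index = Σ wᵢ·(p₁ᵢ/p₀ᵢ) = 16.5000 + 23.7000 + 2.9714 + 11.6111 + 29.7000 + 21.7500 = 106.2325

106.2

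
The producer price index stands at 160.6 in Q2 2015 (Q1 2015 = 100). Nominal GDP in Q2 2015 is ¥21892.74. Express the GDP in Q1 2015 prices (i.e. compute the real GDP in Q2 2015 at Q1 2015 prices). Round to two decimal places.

13631.84

Real = Nominal ÷ (Index/100) = 21892.74 ÷ (160.6/100)
     = 21892.74 ÷ 1.606 = 13631.8431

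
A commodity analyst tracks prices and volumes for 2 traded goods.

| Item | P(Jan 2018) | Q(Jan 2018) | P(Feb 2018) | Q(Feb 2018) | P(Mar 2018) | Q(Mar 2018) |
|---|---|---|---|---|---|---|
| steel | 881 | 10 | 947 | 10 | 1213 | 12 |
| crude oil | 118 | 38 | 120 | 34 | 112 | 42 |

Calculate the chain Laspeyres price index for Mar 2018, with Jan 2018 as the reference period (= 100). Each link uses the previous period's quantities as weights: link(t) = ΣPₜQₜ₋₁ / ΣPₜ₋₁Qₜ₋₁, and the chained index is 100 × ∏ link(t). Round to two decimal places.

Link Jan 2018→Feb 2018:
ΣP(Feb 2018)Q(Jan 2018) = 947×10 + 120×38 = 9470 + 4560 = 14030
ΣP(Jan 2018)Q(Jan 2018) = 881×10 + 118×38 = 8810 + 4484 = 13294
link = 14030/13294 = 1.055363
Link Feb 2018→Mar 2018:
ΣP(Mar 2018)Q(Feb 2018) = 1213×10 + 112×34 = 12130 + 3808 = 15938
ΣP(Feb 2018)Q(Feb 2018) = 947×10 + 120×34 = 9470 + 4080 = 13550
link = 15938/13550 = 1.176236
Chained index = 100 × 1.055363 × 1.176236 = 124.1357

124.14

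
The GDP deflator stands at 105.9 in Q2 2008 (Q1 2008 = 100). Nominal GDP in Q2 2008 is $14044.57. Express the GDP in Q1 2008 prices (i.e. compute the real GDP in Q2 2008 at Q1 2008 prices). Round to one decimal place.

Real = Nominal ÷ (Index/100) = 14044.57 ÷ (105.9/100)
     = 14044.57 ÷ 1.059 = 13262.1058

13262.1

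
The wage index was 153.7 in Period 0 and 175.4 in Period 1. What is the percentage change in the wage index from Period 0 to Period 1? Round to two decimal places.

14.12%

Change = (175.4 − 153.7) / 153.7 × 100
       = 21.7 / 153.7 × 100 = 14.1184%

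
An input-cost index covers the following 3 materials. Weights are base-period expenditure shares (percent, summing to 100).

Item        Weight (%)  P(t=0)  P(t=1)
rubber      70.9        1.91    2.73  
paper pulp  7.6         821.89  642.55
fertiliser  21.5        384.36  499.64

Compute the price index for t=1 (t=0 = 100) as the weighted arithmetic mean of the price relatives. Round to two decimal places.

135.23

rubber: 70.9 × (2.73/1.91) = 70.9 × 1.429319 = 101.3387
paper pulp: 7.6 × (642.55/821.89) = 7.6 × 0.781796 = 5.9416
fertiliser: 21.5 × (499.64/384.36) = 21.5 × 1.299927 = 27.9484
Index = Σ wᵢ·(p₁ᵢ/p₀ᵢ) = 101.3387 + 5.9416 + 27.9484 = 135.2288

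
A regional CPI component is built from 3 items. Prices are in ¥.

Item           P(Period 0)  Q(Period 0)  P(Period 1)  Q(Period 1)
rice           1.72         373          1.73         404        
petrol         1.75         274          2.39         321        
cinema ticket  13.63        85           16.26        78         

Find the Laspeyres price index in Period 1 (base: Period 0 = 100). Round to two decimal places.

117.66

Laspeyres price index uses base-period quantities as weights.
ΣP(Period 1)·Q(Period 0) = 1.73×373 + 2.39×274 + 16.26×85 = 645.29 + 654.86 + 1382.1 = 2682.25
ΣP(Period 0)·Q(Period 0) = 1.72×373 + 1.75×274 + 13.63×85 = 641.56 + 479.5 + 1158.55 = 2279.61
Index = 2682.25 / 2279.61 × 100 = 117.6627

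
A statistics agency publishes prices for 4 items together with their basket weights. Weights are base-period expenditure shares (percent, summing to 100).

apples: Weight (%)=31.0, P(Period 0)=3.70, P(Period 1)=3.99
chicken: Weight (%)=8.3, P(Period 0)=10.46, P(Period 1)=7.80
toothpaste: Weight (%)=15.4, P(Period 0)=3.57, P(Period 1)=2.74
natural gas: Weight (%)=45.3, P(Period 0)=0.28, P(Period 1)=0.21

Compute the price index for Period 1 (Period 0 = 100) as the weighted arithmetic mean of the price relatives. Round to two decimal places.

apples: 31.0 × (3.99/3.70) = 31.0 × 1.078378 = 33.4297
chicken: 8.3 × (7.80/10.46) = 8.3 × 0.745698 = 6.1893
toothpaste: 15.4 × (2.74/3.57) = 15.4 × 0.767507 = 11.8196
natural gas: 45.3 × (0.21/0.28) = 45.3 × 0.750000 = 33.9750
Index = Σ wᵢ·(p₁ᵢ/p₀ᵢ) = 33.4297 + 6.1893 + 11.8196 + 33.9750 = 85.4136

85.41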